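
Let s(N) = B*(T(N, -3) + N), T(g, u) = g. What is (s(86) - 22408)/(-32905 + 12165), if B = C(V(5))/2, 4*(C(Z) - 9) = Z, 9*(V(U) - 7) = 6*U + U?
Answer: 192599/186660 ≈ 1.0318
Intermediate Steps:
V(U) = 7 + 7*U/9 (V(U) = 7 + (6*U + U)/9 = 7 + (7*U)/9 = 7 + 7*U/9)
C(Z) = 9 + Z/4
B = 211/36 (B = (9 + (7 + (7/9)*5)/4)/2 = (9 + (7 + 35/9)/4)*(½) = (9 + (¼)*(98/9))*(½) = (9 + 49/18)*(½) = (211/18)*(½) = 211/36 ≈ 5.8611)
s(N) = 211*N/18 (s(N) = 211*(N + N)/36 = 211*(2*N)/36 = 211*N/18)
(s(86) - 22408)/(-32905 + 12165) = ((211/18)*86 - 22408)/(-32905 + 12165) = (9073/9 - 22408)/(-20740) = -192599/9*(-1/20740) = 192599/186660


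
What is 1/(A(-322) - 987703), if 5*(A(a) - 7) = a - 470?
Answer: -5/4939272 ≈ -1.0123e-6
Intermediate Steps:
A(a) = -87 + a/5 (A(a) = 7 + (a - 470)/5 = 7 + (-470 + a)/5 = 7 + (-94 + a/5) = -87 + a/5)
1/(A(-322) - 987703) = 1/((-87 + (1/5)*(-322)) - 987703) = 1/((-87 - 322/5) - 987703) = 1/(-757/5 - 987703) = 1/(-4939272/5) = -5/4939272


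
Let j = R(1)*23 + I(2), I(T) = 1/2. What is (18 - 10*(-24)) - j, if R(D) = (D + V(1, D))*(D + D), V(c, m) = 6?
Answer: -129/2 ≈ -64.500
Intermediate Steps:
I(T) = ½ (I(T) = 1*(½) = ½)
R(D) = 2*D*(6 + D) (R(D) = (D + 6)*(D + D) = (6 + D)*(2*D) = 2*D*(6 + D))
j = 645/2 (j = (2*1*(6 + 1))*23 + ½ = (2*1*7)*23 + ½ = 14*23 + ½ = 322 + ½ = 645/2 ≈ 322.50)
(18 - 10*(-24)) - j = (18 - 10*(-24)) - 1*645/2 = (18 + 240) - 645/2 = 258 - 645/2 = -129/2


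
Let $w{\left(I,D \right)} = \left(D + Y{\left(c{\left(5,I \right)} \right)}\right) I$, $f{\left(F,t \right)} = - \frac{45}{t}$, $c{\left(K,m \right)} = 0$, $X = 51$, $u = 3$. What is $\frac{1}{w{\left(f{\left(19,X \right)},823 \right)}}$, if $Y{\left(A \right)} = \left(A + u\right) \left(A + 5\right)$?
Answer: $- \frac{17}{12570} \approx -0.0013524$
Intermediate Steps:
$Y{\left(A \right)} = \left(3 + A\right) \left(5 + A\right)$ ($Y{\left(A \right)} = \left(A + 3\right) \left(A + 5\right) = \left(3 + A\right) \left(5 + A\right)$)
$w{\left(I,D \right)} = I \left(15 + D\right)$ ($w{\left(I,D \right)} = \left(D + \left(15 + 0^{2} + 8 \cdot 0\right)\right) I = \left(D + \left(15 + 0 + 0\right)\right) I = \left(D + 15\right) I = \left(15 + D\right) I = I \left(15 + D\right)$)
$\frac{1}{w{\left(f{\left(19,X \right)},823 \right)}} = \frac{1}{- \frac{45}{51} \left(15 + 823\right)} = \frac{1}{\left(-45\right) \frac{1}{51} \cdot 838} = \frac{1}{\left(- \frac{15}{17}\right) 838} = \frac{1}{- \frac{12570}{17}} = - \frac{17}{12570}$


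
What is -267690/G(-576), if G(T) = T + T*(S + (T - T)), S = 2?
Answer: 44615/288 ≈ 154.91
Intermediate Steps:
G(T) = 3*T (G(T) = T + T*(2 + (T - T)) = T + T*(2 + 0) = T + T*2 = T + 2*T = 3*T)
-267690/G(-576) = -267690/(3*(-576)) = -267690/(-1728) = -267690*(-1/1728) = 44615/288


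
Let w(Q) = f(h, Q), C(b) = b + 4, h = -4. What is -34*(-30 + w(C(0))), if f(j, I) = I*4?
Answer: 476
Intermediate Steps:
C(b) = 4 + b
f(j, I) = 4*I
w(Q) = 4*Q
-34*(-30 + w(C(0))) = -34*(-30 + 4*(4 + 0)) = -34*(-30 + 4*4) = -34*(-30 + 16) = -34*(-14) = 476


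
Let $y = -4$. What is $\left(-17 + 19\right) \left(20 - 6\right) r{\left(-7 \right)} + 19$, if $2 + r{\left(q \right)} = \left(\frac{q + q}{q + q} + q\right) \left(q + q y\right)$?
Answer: $-3565$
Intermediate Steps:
$r{\left(q \right)} = -2 - 3 q \left(1 + q\right)$ ($r{\left(q \right)} = -2 + \left(\frac{q + q}{q + q} + q\right) \left(q + q \left(-4\right)\right) = -2 + \left(\frac{2 q}{2 q} + q\right) \left(q - 4 q\right) = -2 + \left(2 q \frac{1}{2 q} + q\right) \left(- 3 q\right) = -2 + \left(1 + q\right) \left(- 3 q\right) = -2 - 3 q \left(1 + q\right)$)
$\left(-17 + 19\right) \left(20 - 6\right) r{\left(-7 \right)} + 19 = \left(-17 + 19\right) \left(20 - 6\right) \left(-2 - -21 - 3 \left(-7\right)^{2}\right) + 19 = 2 \cdot 14 \left(-2 + 21 - 147\right) + 19 = 28 \left(-2 + 21 - 147\right) + 19 = 28 \left(-128\right) + 19 = -3584 + 19 = -3565$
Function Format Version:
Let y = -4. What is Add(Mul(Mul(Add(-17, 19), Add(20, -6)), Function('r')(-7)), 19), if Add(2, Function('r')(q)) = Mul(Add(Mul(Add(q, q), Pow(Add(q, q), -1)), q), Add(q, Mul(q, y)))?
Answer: -3565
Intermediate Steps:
Function('r')(q) = Add(-2, Mul(-3, q, Add(1, q))) (Function('r')(q) = Add(-2, Mul(Add(Mul(Add(q, q), Pow(Add(q, q), -1)), q), Add(q, Mul(q, -4)))) = Add(-2, Mul(Add(Mul(Mul(2, q), Pow(Mul(2, q), -1)), q), Add(q, Mul(-4, q)))) = Add(-2, Mul(Add(Mul(Mul(2, q), Mul(Rational(1, 2), Pow(q, -1))), q), Mul(-3, q))) = Add(-2, Mul(Add(1, q), Mul(-3, q))) = Add(-2, Mul(-3, q, Add(1, q))))
Add(Mul(Mul(Add(-17, 19), Add(20, -6)), Function('r')(-7)), 19) = Add(Mul(Mul(Add(-17, 19), Add(20, -6)), Add(-2, Mul(-3, -7), Mul(-3, Pow(-7, 2)))), 19) = Add(Mul(Mul(2, 14), Add(-2, 21, Mul(-3, 49))), 19) = Add(Mul(28, Add(-2, 21, -147)), 19) = Add(Mul(28, -128), 19) = Add(-3584, 19) = -3565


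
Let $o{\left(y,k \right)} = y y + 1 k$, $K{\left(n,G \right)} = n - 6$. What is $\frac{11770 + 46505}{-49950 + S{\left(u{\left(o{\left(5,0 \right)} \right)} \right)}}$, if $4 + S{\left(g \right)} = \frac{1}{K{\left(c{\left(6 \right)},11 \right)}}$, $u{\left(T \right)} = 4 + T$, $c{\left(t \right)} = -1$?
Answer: $- \frac{407925}{349679} \approx -1.1666$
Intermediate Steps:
$K{\left(n,G \right)} = -6 + n$
$o{\left(y,k \right)} = k + y^{2}$ ($o{\left(y,k \right)} = y^{2} + k = k + y^{2}$)
$S{\left(g \right)} = - \frac{29}{7}$ ($S{\left(g \right)} = -4 + \frac{1}{-6 - 1} = -4 + \frac{1}{-7} = -4 - \frac{1}{7} = - \frac{29}{7}$)
$\frac{11770 + 46505}{-49950 + S{\left(u{\left(o{\left(5,0 \right)} \right)} \right)}} = \frac{11770 + 46505}{-49950 - \frac{29}{7}} = \frac{58275}{- \frac{349679}{7}} = 58275 \left(- \frac{7}{349679}\right) = - \frac{407925}{349679}$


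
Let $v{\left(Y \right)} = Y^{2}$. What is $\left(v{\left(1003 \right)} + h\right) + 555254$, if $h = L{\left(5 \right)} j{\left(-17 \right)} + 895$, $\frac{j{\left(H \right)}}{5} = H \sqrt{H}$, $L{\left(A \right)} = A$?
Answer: $1562158 - 425 i \sqrt{17} \approx 1.5622 \cdot 10^{6} - 1752.3 i$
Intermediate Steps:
$j{\left(H \right)} = 5 H^{\frac{3}{2}}$ ($j{\left(H \right)} = 5 H \sqrt{H} = 5 H^{\frac{3}{2}}$)
$h = 895 - 425 i \sqrt{17}$ ($h = 5 \cdot 5 \left(-17\right)^{\frac{3}{2}} + 895 = 5 \cdot 5 \left(- 17 i \sqrt{17}\right) + 895 = 5 \left(- 85 i \sqrt{17}\right) + 895 = - 425 i \sqrt{17} + 895 = 895 - 425 i \sqrt{17} \approx 895.0 - 1752.3 i$)
$\left(v{\left(1003 \right)} + h\right) + 555254 = \left(1003^{2} + \left(895 - 425 i \sqrt{17}\right)\right) + 555254 = \left(1006009 + \left(895 - 425 i \sqrt{17}\right)\right) + 555254 = \left(1006904 - 425 i \sqrt{17}\right) + 555254 = 1562158 - 425 i \sqrt{17}$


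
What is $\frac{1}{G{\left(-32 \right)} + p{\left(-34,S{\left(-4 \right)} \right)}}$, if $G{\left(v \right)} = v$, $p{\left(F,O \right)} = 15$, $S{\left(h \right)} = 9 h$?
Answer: $- \frac{1}{17} \approx -0.058824$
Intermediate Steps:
$\frac{1}{G{\left(-32 \right)} + p{\left(-34,S{\left(-4 \right)} \right)}} = \frac{1}{-32 + 15} = \frac{1}{-17} = - \frac{1}{17}$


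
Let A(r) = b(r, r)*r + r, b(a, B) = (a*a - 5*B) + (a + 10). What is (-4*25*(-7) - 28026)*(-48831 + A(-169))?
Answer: 136404369218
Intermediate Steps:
b(a, B) = 10 + a + a² - 5*B (b(a, B) = (a² - 5*B) + (10 + a) = 10 + a + a² - 5*B)
A(r) = r + r*(10 + r² - 4*r) (A(r) = (10 + r + r² - 5*r)*r + r = (10 + r² - 4*r)*r + r = r*(10 + r² - 4*r) + r = r + r*(10 + r² - 4*r))
(-4*25*(-7) - 28026)*(-48831 + A(-169)) = (-4*25*(-7) - 28026)*(-48831 - 169*(11 + (-169)² - 4*(-169))) = (-100*(-7) - 28026)*(-48831 - 169*(11 + 28561 + 676)) = (700 - 28026)*(-48831 - 169*29248) = -27326*(-48831 - 4942912) = -27326*(-4991743) = 136404369218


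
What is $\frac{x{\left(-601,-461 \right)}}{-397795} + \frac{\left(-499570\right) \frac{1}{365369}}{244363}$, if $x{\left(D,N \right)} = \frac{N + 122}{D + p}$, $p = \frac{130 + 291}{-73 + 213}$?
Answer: $- \frac{4174906958210894}{594676111092657669187} \approx -7.0205 \cdot 10^{-6}$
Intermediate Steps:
$p = \frac{421}{140} \approx 3.0071$
$x{\left(D,N \right)} = \frac{122 + N}{\frac{421}{140} + D}$ ($x{\left(D,N \right)} = \frac{N + 122}{D + \frac{421}{140}} = \frac{122 + N}{\frac{421}{140} + D}$)
$\frac{x{\left(-601,-461 \right)}}{-397795} + \frac{\left(-499570\right) \frac{1}{365369}}{244363} = \frac{140 \frac{1}{421 + 140 \left(-601\right)} \left(122 - 461\right)}{-397795} + \frac{\left(-499570\right) \frac{1}{365369}}{244363} = 140 \frac{1}{421 - 84140} \left(-339\right) \left(- \frac{1}{397795}\right) + \left(-499570\right) \frac{1}{365369} \cdot \frac{1}{244363} = 140 \frac{1}{-83719} \left(-339\right) \left(- \frac{1}{397795}\right) - \frac{499570}{89282664947} = 140 \left(- \frac{1}{83719}\right) \left(-339\right) \left(- \frac{1}{397795}\right) - \frac{499570}{89282664947} = \frac{47460}{83719} \left(- \frac{1}{397795}\right) - \frac{499570}{89282664947} = - \frac{9492}{6660599921} - \frac{499570}{89282664947} = - \frac{4174906958210894}{594676111092657669187}$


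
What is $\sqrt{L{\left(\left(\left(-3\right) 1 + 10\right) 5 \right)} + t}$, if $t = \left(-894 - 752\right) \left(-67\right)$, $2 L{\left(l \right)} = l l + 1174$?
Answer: $\frac{\sqrt{445926}}{2} \approx 333.89$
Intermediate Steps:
$L{\left(l \right)} = 587 + \frac{l^{2}}{2}$ ($L{\left(l \right)} = \frac{l l + 1174}{2} = \frac{l^{2} + 1174}{2} = \frac{1174 + l^{2}}{2} = 587 + \frac{l^{2}}{2}$)
$t = 110282$ ($t = \left(-1646\right) \left(-67\right) = 110282$)
$\sqrt{L{\left(\left(\left(-3\right) 1 + 10\right) 5 \right)} + t} = \sqrt{\left(587 + \frac{\left(\left(\left(-3\right) 1 + 10\right) 5\right)^{2}}{2}\right) + 110282} = \sqrt{\left(587 + \frac{\left(\left(-3 + 10\right) 5\right)^{2}}{2}\right) + 110282} = \sqrt{\left(587 + \frac{\left(7 \cdot 5\right)^{2}}{2}\right) + 110282} = \sqrt{\left(587 + \frac{35^{2}}{2}\right) + 110282} = \sqrt{\left(587 + \frac{1}{2} \cdot 1225\right) + 110282} = \sqrt{\left(587 + \frac{1225}{2}\right) + 110282} = \sqrt{\frac{2399}{2} + 110282} = \sqrt{\frac{222963}{2}} = \frac{\sqrt{445926}}{2}$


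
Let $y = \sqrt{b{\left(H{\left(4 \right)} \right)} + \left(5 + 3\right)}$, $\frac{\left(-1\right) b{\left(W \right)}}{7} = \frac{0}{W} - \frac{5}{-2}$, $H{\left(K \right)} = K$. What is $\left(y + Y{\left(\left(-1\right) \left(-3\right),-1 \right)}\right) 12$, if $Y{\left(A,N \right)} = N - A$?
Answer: $-48 + 6 i \sqrt{38} \approx -48.0 + 36.987 i$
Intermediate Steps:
$b{\left(W \right)} = - \frac{35}{2}$ ($b{\left(W \right)} = - 7 \left(\frac{0}{W} - \frac{5}{-2}\right) = - 7 \left(0 - - \frac{5}{2}\right) = - 7 \left(0 + \frac{5}{2}\right) = \left(-7\right) \frac{5}{2} = - \frac{35}{2}$)
$y = \frac{i \sqrt{38}}{2}$ ($y = \sqrt{- \frac{35}{2} + \left(5 + 3\right)} = \sqrt{- \frac{35}{2} + 8} = \sqrt{- \frac{19}{2}} = \frac{i \sqrt{38}}{2} \approx 3.0822 i$)
$\left(y + Y{\left(\left(-1\right) \left(-3\right),-1 \right)}\right) 12 = \left(\frac{i \sqrt{38}}{2} - \left(1 - -3\right)\right) 12 = \left(\frac{i \sqrt{38}}{2} - 4\right) 12 = \left(-4 + \frac{i \sqrt{38}}{2}\right) 12 = -48 + 6 i \sqrt{38}$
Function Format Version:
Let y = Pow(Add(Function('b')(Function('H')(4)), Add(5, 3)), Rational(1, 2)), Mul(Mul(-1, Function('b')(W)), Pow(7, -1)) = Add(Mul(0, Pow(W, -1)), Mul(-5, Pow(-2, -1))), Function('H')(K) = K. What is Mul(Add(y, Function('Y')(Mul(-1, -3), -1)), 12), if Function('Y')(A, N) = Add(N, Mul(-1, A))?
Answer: Add(-48, Mul(6, I, Pow(38, Rational(1, 2)))) ≈ Add(-48.000, Mul(36.987, I))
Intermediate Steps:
Function('b')(W) = Rational(-35, 2) (Function('b')(W) = Mul(-7, Add(Mul(0, Pow(W, -1)), Mul(-5, Pow(-2, -1)))) = Mul(-7, Add(0, Mul(-5, Rational(-1, 2)))) = Mul(-7, Add(0, Rational(5, 2))) = Mul(-7, Rational(5, 2)) = Rational(-35, 2))
y = Mul(Rational(1, 2), I, Pow(38, Rational(1, 2))) (y = Pow(Add(Rational(-35, 2), Add(5, 3)), Rational(1, 2)) = Pow(Add(Rational(-35, 2), 8), Rational(1, 2)) = Pow(Rational(-19, 2), Rational(1, 2)) = Mul(Rational(1, 2), I, Pow(38, Rational(1, 2))) ≈ Mul(3.0822, I))
Mul(Add(y, Function('Y')(Mul(-1, -3), -1)), 12) = Mul(Add(Mul(Rational(1, 2), I, Pow(38, Rational(1, 2))), Add(-1, Mul(-1, Mul(-1, -3)))), 12) = Mul(Add(Mul(Rational(1, 2), I, Pow(38, Rational(1, 2))), Add(-1, Mul(-1, 3))), 12) = Mul(Add(Mul(Rational(1, 2), I, Pow(38, Rational(1, 2))), Add(-1, -3)), 12) = Mul(Add(Mul(Rational(1, 2), I, Pow(38, Rational(1, 2))), -4), 12) = Mul(Add(-4, Mul(Rational(1, 2), I, Pow(38, Rational(1, 2)))), 12) = Add(-48, Mul(6, I, Pow(38, Rational(1, 2))))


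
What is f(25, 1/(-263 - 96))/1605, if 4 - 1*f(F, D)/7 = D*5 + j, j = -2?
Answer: 15113/576195 ≈ 0.026229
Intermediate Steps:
f(F, D) = 42 - 35*D (f(F, D) = 28 - 7*(D*5 - 2) = 28 - 7*(5*D - 2) = 28 - 7*(-2 + 5*D) = 28 + (14 - 35*D) = 42 - 35*D)
f(25, 1/(-263 - 96))/1605 = (42 - 35/(-263 - 96))/1605 = (42 - 35/(-359))*(1/1605) = (42 - 35*(-1/359))*(1/1605) = (42 + 35/359)*(1/1605) = (15113/359)*(1/1605) = 15113/576195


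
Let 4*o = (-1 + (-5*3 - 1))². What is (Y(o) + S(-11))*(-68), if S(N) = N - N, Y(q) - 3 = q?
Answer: -5117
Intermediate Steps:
o = 289/4 (o = (-1 + (-5*3 - 1))²/4 = (-1 + (-15 - 1))²/4 = (-1 - 16)²/4 = (¼)*(-17)² = (¼)*289 = 289/4 ≈ 72.250)
Y(q) = 3 + q
S(N) = 0
(Y(o) + S(-11))*(-68) = ((3 + 289/4) + 0)*(-68) = (301/4 + 0)*(-68) = (301/4)*(-68) = -5117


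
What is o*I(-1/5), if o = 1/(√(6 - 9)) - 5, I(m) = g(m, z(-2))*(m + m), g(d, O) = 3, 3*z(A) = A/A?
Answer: 6 + 2*I*√3/5 ≈ 6.0 + 0.69282*I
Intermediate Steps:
z(A) = ⅓ (z(A) = (A/A)/3 = (⅓)*1 = ⅓)
I(m) = 6*m (I(m) = 3*(m + m) = 3*(2*m) = 6*m)
o = -5 - I*√3/3 (o = 1/(√(-3)) - 5 = 1/(I*√3) - 5 = -I*√3/3 - 5 = -5 - I*√3/3 ≈ -5.0 - 0.57735*I)
o*I(-1/5) = (-5 - I*√3/3)*(6*(-1/5)) = (-5 - I*√3/3)*(6*(-1*⅕)) = (-5 - I*√3/3)*(6*(-⅕)) = (-5 - I*√3/3)*(-6/5) = 6 + 2*I*√3/5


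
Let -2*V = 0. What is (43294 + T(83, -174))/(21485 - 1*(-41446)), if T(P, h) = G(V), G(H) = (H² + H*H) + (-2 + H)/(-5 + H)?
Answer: 216472/314655 ≈ 0.68797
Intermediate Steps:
V = 0 (V = -½*0 = 0)
G(H) = 2*H² + (-2 + H)/(-5 + H) (G(H) = (H² + H²) + (-2 + H)/(-5 + H) = 2*H² + (-2 + H)/(-5 + H))
T(P, h) = ⅖ (T(P, h) = (-2 + 0 - 10*0² + 2*0³)/(-5 + 0) = (-2 + 0 - 10*0 + 2*0)/(-5) = -(-2 + 0 + 0 + 0)/5 = -⅕*(-2) = ⅖)
(43294 + T(83, -174))/(21485 - 1*(-41446)) = (43294 + ⅖)/(21485 - 1*(-41446)) = 216472/(5*(21485 + 41446)) = (216472/5)/62931 = (216472/5)*(1/62931) = 216472/314655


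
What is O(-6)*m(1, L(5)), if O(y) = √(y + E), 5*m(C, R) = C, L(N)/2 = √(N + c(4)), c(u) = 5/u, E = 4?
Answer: I*√2/5 ≈ 0.28284*I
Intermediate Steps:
L(N) = 2*√(5/4 + N) (L(N) = 2*√(N + 5/4) = 2*√(5/4 + N))
m(C, R) = C/5
O(y) = √(4 + y) (O(y) = √(y + 4) = √(4 + y))
O(-6)*m(1, L(5)) = √(4 - 6)*((⅕)*1) = √(-2)*(⅕) = (I*√2)*(⅕) = I*√2/5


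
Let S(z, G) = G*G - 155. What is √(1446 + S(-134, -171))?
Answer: 2*√7633 ≈ 174.73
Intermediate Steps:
S(z, G) = -155 + G² (S(z, G) = G² - 155 = -155 + G²)
√(1446 + S(-134, -171)) = √(1446 + (-155 + (-171)²)) = √(1446 + (-155 + 29241)) = √(1446 + 29086) = √30532 = 2*√7633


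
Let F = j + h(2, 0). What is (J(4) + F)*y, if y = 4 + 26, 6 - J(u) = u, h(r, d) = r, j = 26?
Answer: 900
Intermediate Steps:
J(u) = 6 - u
F = 28 (F = 26 + 2 = 28)
y = 30
(J(4) + F)*y = ((6 - 1*4) + 28)*30 = ((6 - 4) + 28)*30 = (2 + 28)*30 = 30*30 = 900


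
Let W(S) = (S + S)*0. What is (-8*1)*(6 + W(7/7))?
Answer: -48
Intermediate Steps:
W(S) = 0 (W(S) = (2*S)*0 = 0)
(-8*1)*(6 + W(7/7)) = (-8*1)*(6 + 0) = -8*6 = -48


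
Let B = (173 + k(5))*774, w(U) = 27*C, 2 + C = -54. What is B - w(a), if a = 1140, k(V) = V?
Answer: 139284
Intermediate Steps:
C = -56 (C = -2 - 54 = -56)
w(U) = -1512 (w(U) = 27*(-56) = -1512)
B = 137772 (B = (173 + 5)*774 = 178*774 = 137772)
B - w(a) = 137772 - 1*(-1512) = 137772 + 1512 = 139284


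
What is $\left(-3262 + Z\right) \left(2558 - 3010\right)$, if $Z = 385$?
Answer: $1300404$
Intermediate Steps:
$\left(-3262 + Z\right) \left(2558 - 3010\right) = \left(-3262 + 385\right) \left(2558 - 3010\right) = \left(-2877\right) \left(-452\right) = 1300404$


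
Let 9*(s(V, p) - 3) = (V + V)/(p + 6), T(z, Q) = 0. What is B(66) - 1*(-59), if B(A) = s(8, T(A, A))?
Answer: 1682/27 ≈ 62.296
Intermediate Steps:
s(V, p) = 3 + 2*V/(9*(6 + p)) (s(V, p) = 3 + ((V + V)/(p + 6))/9 = 3 + ((2*V)/(6 + p))/9 = 3 + (2*V/(6 + p))/9 = 3 + 2*V/(9*(6 + p)))
B(A) = 89/27 (B(A) = (162 + 2*8 + 27*0)/(9*(6 + 0)) = (⅑)*(162 + 16 + 0)/6 = (⅑)*(⅙)*178 = 89/27)
B(66) - 1*(-59) = 89/27 - 1*(-59) = 89/27 + 59 = 1682/27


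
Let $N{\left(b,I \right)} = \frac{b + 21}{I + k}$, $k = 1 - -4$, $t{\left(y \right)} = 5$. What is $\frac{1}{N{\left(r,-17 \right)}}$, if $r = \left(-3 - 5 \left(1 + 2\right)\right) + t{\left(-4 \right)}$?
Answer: $- \frac{3}{2} \approx -1.5$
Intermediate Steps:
$k = 5$ ($k = 1 + 4 = 5$)
$r = -13$ ($r = \left(-3 - 5 \left(1 + 2\right)\right) + 5 = \left(-3 - 15\right) + 5 = -18 + 5 = -13$)
$N{\left(b,I \right)} = \frac{21 + b}{5 + I}$ ($N{\left(b,I \right)} = \frac{b + 21}{I + 5} = \frac{21 + b}{5 + I}$)
$\frac{1}{N{\left(r,-17 \right)}} = \frac{1}{\frac{1}{5 - 17} \left(21 - 13\right)} = \frac{1}{\frac{1}{-12} \cdot 8} = \frac{1}{\left(- \frac{1}{12}\right) 8} = \frac{1}{- \frac{2}{3}} = - \frac{3}{2}$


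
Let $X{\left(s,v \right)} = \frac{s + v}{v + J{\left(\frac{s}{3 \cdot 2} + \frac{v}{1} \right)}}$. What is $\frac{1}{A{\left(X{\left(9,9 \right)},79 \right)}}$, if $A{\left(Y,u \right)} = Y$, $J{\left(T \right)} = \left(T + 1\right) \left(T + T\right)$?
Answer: $\frac{167}{12} \approx 13.917$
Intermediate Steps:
$J{\left(T \right)} = 2 T \left(1 + T\right)$ ($J{\left(T \right)} = \left(1 + T\right) 2 T = 2 T \left(1 + T\right)$)
$X{\left(s,v \right)} = \frac{s + v}{v + 2 \left(v + \frac{s}{6}\right) \left(1 + v + \frac{s}{6}\right)}$ ($X{\left(s,v \right)} = \frac{s + v}{v + 2 \left(\frac{s}{3 \cdot 2} + \frac{v}{1}\right) \left(1 + \left(\frac{s}{3 \cdot 2} + \frac{v}{1}\right)\right)} = \frac{s + v}{v + 2 \left(\frac{s}{6} + v 1\right) \left(1 + \left(\frac{s}{6} + v 1\right)\right)} = \frac{s + v}{v + 2 \left(s \frac{1}{6} + v\right) \left(1 + \left(s \frac{1}{6} + v\right)\right)} = \frac{s + v}{v + 2 \left(\frac{s}{6} + v\right) \left(1 + \left(\frac{s}{6} + v\right)\right)} = \frac{s + v}{v + 2 \left(v + \frac{s}{6}\right) \left(1 + \left(v + \frac{s}{6}\right)\right)} = \frac{s + v}{v + 2 \left(v + \frac{s}{6}\right) \left(1 + v + \frac{s}{6}\right)}$)
$\frac{1}{A{\left(X{\left(9,9 \right)},79 \right)}} = \frac{1}{18 \frac{1}{18 \cdot 9 + \left(9 + 6 \cdot 9\right) \left(6 + 9 + 6 \cdot 9\right)} \left(9 + 9\right)} = \frac{1}{18 \frac{1}{162 + \left(9 + 54\right) \left(6 + 9 + 54\right)} 18} = \frac{1}{18 \frac{1}{162 + 63 \cdot 69} \cdot 18} = \frac{1}{18 \frac{1}{162 + 4347} \cdot 18} = \frac{1}{18 \cdot \frac{1}{4509} \cdot 18} = \frac{1}{\frac{12}{167}} = \frac{167}{12}$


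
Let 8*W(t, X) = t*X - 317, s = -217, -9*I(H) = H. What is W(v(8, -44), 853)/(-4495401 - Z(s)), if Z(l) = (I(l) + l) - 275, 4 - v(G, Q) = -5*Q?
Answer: 1661085/323635184 ≈ 0.0051326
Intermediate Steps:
I(H) = -H/9
v(G, Q) = 4 + 5*Q (v(G, Q) = 4 - (-5)*Q = 4 + 5*Q)
Z(l) = -275 + 8*l/9 (Z(l) = (-l/9 + l) - 275 = 8*l/9 - 275 = -275 + 8*l/9)
W(t, X) = -317/8 + X*t/8 (W(t, X) = (t*X - 317)/8 = (X*t - 317)/8 = (-317 + X*t)/8 = -317/8 + X*t/8)
W(v(8, -44), 853)/(-4495401 - Z(s)) = (-317/8 + (⅛)*853*(4 + 5*(-44)))/(-4495401 - (-275 + (8/9)*(-217))) = (-317/8 + (⅛)*853*(4 - 220))/(-4495401 - (-275 - 1736/9)) = (-317/8 + (⅛)*853*(-216))/(-4495401 - 1*(-4211/9)) = (-317/8 - 23031)/(-4495401 + 4211/9) = -184565/(8*(-40454398/9)) = -184565/8*(-9/40454398) = 1661085/323635184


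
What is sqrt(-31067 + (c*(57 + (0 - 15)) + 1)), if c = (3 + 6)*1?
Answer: 4*I*sqrt(1918) ≈ 175.18*I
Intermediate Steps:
c = 9 (c = 9*1 = 9)
sqrt(-31067 + (c*(57 + (0 - 15)) + 1)) = sqrt(-31067 + (9*(57 + (0 - 15)) + 1)) = sqrt(-31067 + (9*(57 - 15) + 1)) = sqrt(-31067 + (9*42 + 1)) = sqrt(-31067 + (378 + 1)) = sqrt(-31067 + 379) = sqrt(-30688) = 4*I*sqrt(1918)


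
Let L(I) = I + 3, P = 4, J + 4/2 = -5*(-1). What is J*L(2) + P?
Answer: 19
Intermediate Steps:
J = 3 (J = -2 - 5*(-1) = -2 + 5 = 3)
L(I) = 3 + I
J*L(2) + P = 3*(3 + 2) + 4 = 3*5 + 4 = 15 + 4 = 19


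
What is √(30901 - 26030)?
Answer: √4871 ≈ 69.793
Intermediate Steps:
√(30901 - 26030) = √4871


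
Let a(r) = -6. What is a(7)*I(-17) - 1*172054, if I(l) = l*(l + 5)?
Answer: -173278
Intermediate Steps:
I(l) = l*(5 + l)
a(7)*I(-17) - 1*172054 = -(-102)*(5 - 17) - 1*172054 = -(-102)*(-12) - 172054 = -6*204 - 172054 = -1224 - 172054 = -173278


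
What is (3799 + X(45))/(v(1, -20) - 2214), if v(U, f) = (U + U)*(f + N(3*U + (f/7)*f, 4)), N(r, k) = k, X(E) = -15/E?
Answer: -5698/3369 ≈ -1.6913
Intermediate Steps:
v(U, f) = 2*U*(4 + f) (v(U, f) = (U + U)*(f + 4) = (2*U)*(4 + f) = 2*U*(4 + f))
(3799 + X(45))/(v(1, -20) - 2214) = (3799 - 15/45)/(2*1*(4 - 20) - 2214) = (3799 - 15*1/45)/(2*1*(-16) - 2214) = (3799 - ⅓)/(-32 - 2214) = (11396/3)/(-2246) = (11396/3)*(-1/2246) = -5698/3369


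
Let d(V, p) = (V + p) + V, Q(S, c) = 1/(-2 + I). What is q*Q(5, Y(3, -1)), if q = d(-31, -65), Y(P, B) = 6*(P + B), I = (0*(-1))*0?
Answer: 127/2 ≈ 63.500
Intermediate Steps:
I = 0 (I = 0*0 = 0)
Y(P, B) = 6*B + 6*P (Y(P, B) = 6*(B + P) = 6*B + 6*P)
Q(S, c) = -1/2 (Q(S, c) = 1/(-2 + 0) = 1/(-2) = -1/2)
d(V, p) = p + 2*V
q = -127 (q = -65 + 2*(-31) = -65 - 62 = -127)
q*Q(5, Y(3, -1)) = -127*(-1/2) = 127/2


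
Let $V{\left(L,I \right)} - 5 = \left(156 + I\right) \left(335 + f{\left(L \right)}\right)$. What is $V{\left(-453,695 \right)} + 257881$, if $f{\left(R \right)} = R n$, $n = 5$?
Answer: $-1384544$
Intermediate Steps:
$f{\left(R \right)} = 5 R$ ($f{\left(R \right)} = R 5 = 5 R$)
$V{\left(L,I \right)} = 5 + \left(156 + I\right) \left(335 + 5 L\right)$
$V{\left(-453,695 \right)} + 257881 = \left(52265 + 335 \cdot 695 + 780 \left(-453\right) + 5 \cdot 695 \left(-453\right)\right) + 257881 = \left(52265 + 232825 - 353340 - 1574175\right) + 257881 = -1642425 + 257881 = -1384544$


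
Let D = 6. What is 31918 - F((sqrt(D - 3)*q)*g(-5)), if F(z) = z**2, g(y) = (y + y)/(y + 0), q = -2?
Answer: 31870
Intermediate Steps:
g(y) = 2 (g(y) = (2*y)/y = 2)
31918 - F((sqrt(D - 3)*q)*g(-5)) = 31918 - ((sqrt(6 - 3)*(-2))*2)**2 = 31918 - ((sqrt(3)*(-2))*2)**2 = 31918 - (-2*sqrt(3)*2)**2 = 31918 - (-4*sqrt(3))**2 = 31918 - 1*48 = 31918 - 48 = 31870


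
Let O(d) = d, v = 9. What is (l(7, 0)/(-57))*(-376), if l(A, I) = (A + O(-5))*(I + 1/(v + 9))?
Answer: 376/513 ≈ 0.73294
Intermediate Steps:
l(A, I) = (-5 + A)*(1/18 + I) (l(A, I) = (A - 5)*(I + 1/(9 + 9)) = (-5 + A)*(I + 1/18) = (-5 + A)*(1/18 + I))
(l(7, 0)/(-57))*(-376) = ((-5/18 - 5*0 + (1/18)*7 + 7*0)/(-57))*(-376) = ((-5/18 + 0 + 7/18 + 0)*(-1/57))*(-376) = ((⅑)*(-1/57))*(-376) = -1/513*(-376) = 376/513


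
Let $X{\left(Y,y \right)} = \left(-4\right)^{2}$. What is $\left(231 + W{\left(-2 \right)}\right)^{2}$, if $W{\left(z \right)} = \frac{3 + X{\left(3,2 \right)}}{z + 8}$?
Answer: $\frac{1974025}{36} \approx 54834.0$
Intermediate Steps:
$X{\left(Y,y \right)} = 16$
$W{\left(z \right)} = \frac{19}{8 + z}$ ($W{\left(z \right)} = \frac{3 + 16}{z + 8} = \frac{19}{8 + z}$)
$\left(231 + W{\left(-2 \right)}\right)^{2} = \left(231 + \frac{19}{8 - 2}\right)^{2} = \left(231 + \frac{19}{6}\right)^{2} = \left(\frac{1405}{6}\right)^{2} = \frac{1974025}{36}$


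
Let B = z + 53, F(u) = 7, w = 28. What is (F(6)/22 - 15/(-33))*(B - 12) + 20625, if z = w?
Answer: 454923/22 ≈ 20678.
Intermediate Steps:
z = 28
B = 81 (B = 28 + 53 = 81)
(F(6)/22 - 15/(-33))*(B - 12) + 20625 = (7/22 - 15/(-33))*(81 - 12) + 20625 = (7*(1/22) - 15*(-1/33))*69 + 20625 = (7/22 + 5/11)*69 + 20625 = (17/22)*69 + 20625 = 1173/22 + 20625 = 454923/22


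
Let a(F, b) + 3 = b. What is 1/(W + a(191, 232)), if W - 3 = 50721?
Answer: 1/50953 ≈ 1.9626e-5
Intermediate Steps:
a(F, b) = -3 + b
W = 50724 (W = 3 + 50721 = 50724)
1/(W + a(191, 232)) = 1/(50724 + (-3 + 232)) = 1/(50724 + 229) = 1/50953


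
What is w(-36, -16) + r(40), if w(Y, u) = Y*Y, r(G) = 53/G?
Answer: 51893/40 ≈ 1297.3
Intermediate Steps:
w(Y, u) = Y²
w(-36, -16) + r(40) = (-36)² + 53/40 = 1296 + 53*(1/40) = 1296 + 53/40 = 51893/40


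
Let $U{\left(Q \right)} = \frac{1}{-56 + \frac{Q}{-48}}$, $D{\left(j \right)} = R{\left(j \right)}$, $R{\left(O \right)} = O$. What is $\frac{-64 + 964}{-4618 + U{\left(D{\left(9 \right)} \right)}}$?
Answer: $- \frac{134850}{691933} \approx -0.19489$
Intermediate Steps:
$D{\left(j \right)} = j$
$U{\left(Q \right)} = \frac{1}{-56 - \frac{Q}{48}}$ ($U{\left(Q \right)} = \frac{1}{-56 + Q \left(- \frac{1}{48}\right)} = \frac{1}{-56 - \frac{Q}{48}}$)
$\frac{-64 + 964}{-4618 + U{\left(D{\left(9 \right)} \right)}} = \frac{-64 + 964}{-4618 - \frac{48}{2688 + 9}} = \frac{900}{-4618 - \frac{48}{2697}} = \frac{900}{-4618 - \frac{16}{899}} = \frac{900}{- \frac{4151598}{899}} = 900 \left(- \frac{899}{4151598}\right) = - \frac{134850}{691933}$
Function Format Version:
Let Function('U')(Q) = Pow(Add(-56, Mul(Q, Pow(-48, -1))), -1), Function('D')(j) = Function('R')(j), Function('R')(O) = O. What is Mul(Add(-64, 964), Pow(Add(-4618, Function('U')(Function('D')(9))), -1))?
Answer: Rational(-134850, 691933) ≈ -0.19489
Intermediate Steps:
Function('D')(j) = j
Function('U')(Q) = Pow(Add(-56, Mul(Rational(-1, 48), Q)), -1) (Function('U')(Q) = Pow(Add(-56, Mul(Q, Rational(-1, 48))), -1) = Pow(Add(-56, Mul(Rational(-1, 48), Q)), -1))
Mul(Add(-64, 964), Pow(Add(-4618, Function('U')(Function('D')(9))), -1)) = Mul(Add(-64, 964), Pow(Add(-4618, Mul(-48, Pow(Add(2688, 9), -1))), -1)) = Mul(900, Pow(Add(-4618, Mul(-48, Pow(2697, -1))), -1)) = Mul(900, Pow(Add(-4618, Mul(-48, Rational(1, 2697))), -1)) = Mul(900, Pow(Add(-4618, Rational(-16, 899)), -1)) = Mul(900, Pow(Rational(-4151598, 899), -1)) = Mul(900, Rational(-899, 4151598)) = Rational(-134850, 691933)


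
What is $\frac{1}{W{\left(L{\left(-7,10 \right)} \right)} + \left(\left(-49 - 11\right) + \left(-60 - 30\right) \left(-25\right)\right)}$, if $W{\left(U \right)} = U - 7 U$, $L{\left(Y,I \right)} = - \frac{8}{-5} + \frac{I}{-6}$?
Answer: $\frac{5}{10952} \approx 0.00045654$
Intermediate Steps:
$L{\left(Y,I \right)} = \frac{8}{5} - \frac{I}{6}$ ($L{\left(Y,I \right)} = \left(-8\right) \left(- \frac{1}{5}\right) + I \left(- \frac{1}{6}\right) = \frac{8}{5} - \frac{I}{6}$)
$W{\left(U \right)} = - 6 U$
$\frac{1}{W{\left(L{\left(-7,10 \right)} \right)} + \left(\left(-49 - 11\right) + \left(-60 - 30\right) \left(-25\right)\right)} = \frac{1}{- 6 \left(\frac{8}{5} - \frac{5}{3}\right) + \left(\left(-49 - 11\right) + \left(-60 - 30\right) \left(-25\right)\right)} = \frac{1}{- 6 \left(\frac{8}{5} - \frac{5}{3}\right) - \left(60 - \left(-60 - 30\right) \left(-25\right)\right)} = \frac{1}{\left(-6\right) \left(- \frac{1}{15}\right) - -2190} = \frac{1}{\frac{2}{5} + \left(-60 + 2250\right)} = \frac{1}{\frac{2}{5} + 2190} = \frac{1}{\frac{10952}{5}} = \frac{5}{10952}$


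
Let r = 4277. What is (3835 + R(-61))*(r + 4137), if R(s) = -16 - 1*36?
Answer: 31830162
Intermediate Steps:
R(s) = -52 (R(s) = -16 - 36 = -52)
(3835 + R(-61))*(r + 4137) = (3835 - 52)*(4277 + 4137) = 3783*8414 = 31830162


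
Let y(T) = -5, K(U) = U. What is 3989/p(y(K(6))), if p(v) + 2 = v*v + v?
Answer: 3989/18 ≈ 221.61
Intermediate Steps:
p(v) = -2 + v + v**2 (p(v) = -2 + (v*v + v) = -2 + (v**2 + v) = -2 + (v + v**2) = -2 + v + v**2)
3989/p(y(K(6))) = 3989/(-2 - 5 + (-5)**2) = 3989/(-2 - 5 + 25) = 3989/18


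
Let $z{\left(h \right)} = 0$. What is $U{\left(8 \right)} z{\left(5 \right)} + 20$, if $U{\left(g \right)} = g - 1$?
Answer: $20$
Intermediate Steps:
$U{\left(g \right)} = -1 + g$ ($U{\left(g \right)} = g - 1 = -1 + g$)
$U{\left(8 \right)} z{\left(5 \right)} + 20 = \left(-1 + 8\right) 0 + 20 = 7 \cdot 0 + 20 = 0 + 20 = 20$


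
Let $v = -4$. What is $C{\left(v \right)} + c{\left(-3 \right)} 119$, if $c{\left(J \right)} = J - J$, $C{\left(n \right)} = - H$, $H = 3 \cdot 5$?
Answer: $-15$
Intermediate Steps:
$H = 15$
$C{\left(n \right)} = -15$ ($C{\left(n \right)} = \left(-1\right) 15 = -15$)
$c{\left(J \right)} = 0$
$C{\left(v \right)} + c{\left(-3 \right)} 119 = -15 + 0 \cdot 119 = -15 + 0 = -15$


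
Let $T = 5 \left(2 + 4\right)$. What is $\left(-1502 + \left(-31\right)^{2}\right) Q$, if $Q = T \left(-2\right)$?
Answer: $32460$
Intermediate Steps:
$T = 30$ ($T = 5 \cdot 6 = 30$)
$Q = -60$ ($Q = 30 \left(-2\right) = -60$)
$\left(-1502 + \left(-31\right)^{2}\right) Q = \left(-1502 + \left(-31\right)^{2}\right) \left(-60\right) = \left(-1502 + 961\right) \left(-60\right) = \left(-541\right) \left(-60\right) = 32460$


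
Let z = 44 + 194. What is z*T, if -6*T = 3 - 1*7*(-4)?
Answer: -3689/3 ≈ -1229.7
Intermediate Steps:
z = 238
T = -31/6 (T = -(3 - 1*7*(-4))/6 = -(3 - 7*(-4))/6 = -(3 + 28)/6 = -1/6*31 = -31/6 ≈ -5.1667)
z*T = 238*(-31/6) = -3689/3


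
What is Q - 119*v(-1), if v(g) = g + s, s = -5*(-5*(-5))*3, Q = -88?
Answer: 44656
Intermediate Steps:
s = -375 (s = -125*3 = -5*75 = -375)
v(g) = -375 + g (v(g) = g - 375 = -375 + g)
Q - 119*v(-1) = -88 - 119*(-375 - 1) = -88 - 119*(-376) = -88 + 44744 = 44656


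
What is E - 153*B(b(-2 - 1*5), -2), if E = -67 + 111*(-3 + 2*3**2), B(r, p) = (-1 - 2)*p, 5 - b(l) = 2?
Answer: 680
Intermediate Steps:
b(l) = 3 (b(l) = 5 - 1*2 = 5 - 2 = 3)
B(r, p) = -3*p
E = 1598 (E = -67 + 111*(-3 + 2*9) = -67 + 111*(-3 + 18) = -67 + 111*15 = -67 + 1665 = 1598)
E - 153*B(b(-2 - 1*5), -2) = 1598 - 153*(-3*(-2)) = 1598 - 153*6 = 1598 - 1*918 = 1598 - 918 = 680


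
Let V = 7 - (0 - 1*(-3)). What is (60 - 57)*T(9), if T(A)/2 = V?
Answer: 24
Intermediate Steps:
V = 4 (V = 7 - (0 + 3) = 7 - 1*3 = 7 - 3 = 4)
T(A) = 8 (T(A) = 2*4 = 8)
(60 - 57)*T(9) = (60 - 57)*8 = 3*8 = 24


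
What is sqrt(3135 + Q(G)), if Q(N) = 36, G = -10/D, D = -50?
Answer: sqrt(3171) ≈ 56.312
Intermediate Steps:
G = 1/5 (G = -10/(-50) = -10*(-1/50) = 1/5 ≈ 0.20000)
sqrt(3135 + Q(G)) = sqrt(3135 + 36) = sqrt(3171)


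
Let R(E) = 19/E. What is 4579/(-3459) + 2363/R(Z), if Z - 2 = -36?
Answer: -277989979/65721 ≈ -4229.9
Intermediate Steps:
Z = -34 (Z = 2 - 36 = -34)
4579/(-3459) + 2363/R(Z) = 4579/(-3459) + 2363/((19/(-34))) = 4579*(-1/3459) + 2363/((19*(-1/34))) = -4579/3459 + 2363/(-19/34) = -4579/3459 + 2363*(-34/19) = -4579/3459 - 80342/19 = -277989979/65721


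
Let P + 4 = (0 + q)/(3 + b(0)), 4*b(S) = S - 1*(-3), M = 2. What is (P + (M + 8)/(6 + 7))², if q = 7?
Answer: 70756/38025 ≈ 1.8608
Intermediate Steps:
b(S) = ¾ + S/4 (b(S) = (S - 1*(-3))/4 = (S + 3)/4 = (3 + S)/4 = ¾ + S/4)
P = -32/15 (P = -4 + (0 + 7)/(3 + (¾ + (¼)*0)) = -4 + 7/(3 + (¾ + 0)) = -4 + 7/(3 + ¾) = -4 + 7/(15/4) = -4 + 7*(4/15) = -4 + 28/15 = -32/15 ≈ -2.1333)
(P + (M + 8)/(6 + 7))² = (-32/15 + (2 + 8)/(6 + 7))² = (-32/15 + 10/13)² = (-266/195)² = 70756/38025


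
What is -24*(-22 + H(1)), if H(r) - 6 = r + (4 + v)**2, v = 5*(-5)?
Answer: -10224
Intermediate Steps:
v = -25
H(r) = 447 + r (H(r) = 6 + (r + (4 - 25)**2) = 6 + (r + (-21)**2) = 6 + (r + 441) = 6 + (441 + r) = 447 + r)
-24*(-22 + H(1)) = -24*(-22 + (447 + 1)) = -24*(-22 + 448) = -24*426 = -10224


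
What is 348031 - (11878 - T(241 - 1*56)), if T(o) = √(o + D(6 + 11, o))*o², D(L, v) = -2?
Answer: 336153 + 34225*√183 ≈ 7.9914e+5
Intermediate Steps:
T(o) = o²*√(-2 + o) (T(o) = √(o - 2)*o² = √(-2 + o)*o² = o²*√(-2 + o))
348031 - (11878 - T(241 - 1*56)) = 348031 - (11878 - (241 - 1*56)²*√(-2 + (241 - 1*56))) = 348031 - (11878 - (241 - 56)²*√(-2 + (241 - 56))) = 348031 - (11878 - 185²*√(-2 + 185)) = 348031 - (11878 - 34225*√183) = 348031 + (-11878 + 34225*√183) = 336153 + 34225*√183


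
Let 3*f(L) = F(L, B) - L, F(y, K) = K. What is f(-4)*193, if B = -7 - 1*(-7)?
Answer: 772/3 ≈ 257.33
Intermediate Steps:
B = 0 (B = -7 + 7 = 0)
f(L) = -L/3 (f(L) = (0 - L)/3 = (-L)/3 = -L/3)
f(-4)*193 = -1/3*(-4)*193 = (4/3)*193 = 772/3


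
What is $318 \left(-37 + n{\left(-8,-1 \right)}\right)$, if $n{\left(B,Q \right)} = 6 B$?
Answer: $-27030$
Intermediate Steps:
$318 \left(-37 + n{\left(-8,-1 \right)}\right) = 318 \left(-37 + 6 \left(-8\right)\right) = 318 \left(-37 - 48\right) = 318 \left(-85\right) = -27030$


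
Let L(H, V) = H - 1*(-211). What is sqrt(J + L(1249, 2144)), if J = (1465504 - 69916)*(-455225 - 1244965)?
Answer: 2*I*sqrt(593191190065) ≈ 1.5404e+6*I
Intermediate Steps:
J = -2372764761720 (J = 1395588*(-1700190) = -2372764761720)
L(H, V) = 211 + H (L(H, V) = H + 211 = 211 + H)
sqrt(J + L(1249, 2144)) = sqrt(-2372764761720 + (211 + 1249)) = sqrt(-2372764761720 + 1460) = sqrt(-2372764760260) = 2*I*sqrt(593191190065)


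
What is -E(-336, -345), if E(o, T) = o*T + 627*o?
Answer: 94752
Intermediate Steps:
E(o, T) = 627*o + T*o (E(o, T) = T*o + 627*o = 627*o + T*o)
-E(-336, -345) = -(-336)*(627 - 345) = -(-336)*282 = -1*(-94752) = 94752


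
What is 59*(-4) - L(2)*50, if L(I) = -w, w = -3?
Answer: -386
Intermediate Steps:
L(I) = 3 (L(I) = -1*(-3) = 3)
59*(-4) - L(2)*50 = 59*(-4) - 3*50 = -236 - 1*150 = -236 - 150 = -386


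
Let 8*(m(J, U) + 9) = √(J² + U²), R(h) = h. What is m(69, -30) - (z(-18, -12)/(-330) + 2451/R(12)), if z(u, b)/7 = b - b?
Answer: -853/4 + 3*√629/8 ≈ -203.84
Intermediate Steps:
z(u, b) = 0 (z(u, b) = 7*(b - b) = 7*0 = 0)
m(J, U) = -9 + √(J² + U²)/8
m(69, -30) - (z(-18, -12)/(-330) + 2451/R(12)) = (-9 + √(69² + (-30)²)/8) - (0/(-330) + 2451/12) = (-9 + √(4761 + 900)/8) - (0*(-1/330) + 2451*(1/12)) = (-9 + √5661/8) - (0 + 817/4) = (-9 + (3*√629)/8) - 1*817/4 = (-9 + 3*√629/8) - 817/4 = -853/4 + 3*√629/8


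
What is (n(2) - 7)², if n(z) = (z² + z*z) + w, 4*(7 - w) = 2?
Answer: 225/4 ≈ 56.250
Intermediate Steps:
w = 13/2 (w = 7 - ¼*2 = 7 - ½ = 13/2 ≈ 6.5000)
n(z) = 13/2 + 2*z² (n(z) = (z² + z*z) + 13/2 = (z² + z²) + 13/2 = 2*z² + 13/2 = 13/2 + 2*z²)
(n(2) - 7)² = ((13/2 + 2*2²) - 7)² = ((13/2 + 2*4) - 7)² = ((13/2 + 8) - 7)² = (29/2 - 7)² = (15/2)² = 225/4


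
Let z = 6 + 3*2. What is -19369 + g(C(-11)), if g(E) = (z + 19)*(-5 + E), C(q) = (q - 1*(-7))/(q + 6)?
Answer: -97496/5 ≈ -19499.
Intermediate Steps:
C(q) = (7 + q)/(6 + q) (C(q) = (q + 7)/(6 + q) = (7 + q)/(6 + q))
z = 12 (z = 6 + 6 = 12)
g(E) = -155 + 31*E (g(E) = (12 + 19)*(-5 + E) = 31*(-5 + E) = -155 + 31*E)
-19369 + g(C(-11)) = -19369 + (-155 + 31*((7 - 11)/(6 - 11))) = -19369 + (-155 + 31*(-4/(-5))) = -19369 + (-155 + 31*(-⅕*(-4))) = -19369 + (-155 + 31*(⅘)) = -19369 + (-155 + 124/5) = -19369 - 651/5 = -97496/5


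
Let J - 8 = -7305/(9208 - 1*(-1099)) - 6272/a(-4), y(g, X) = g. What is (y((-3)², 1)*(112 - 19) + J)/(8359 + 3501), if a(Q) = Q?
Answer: 12431743/61120510 ≈ 0.20340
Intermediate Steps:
J = 16236527/10307 (J = 8 + (-7305/(9208 - 1*(-1099)) - 6272/(-4)) = 8 + (-7305/(9208 + 1099) - 6272*(-¼)) = 8 + (-7305/10307 + 1568) = 8 + 16154071/10307 = 16236527/10307 ≈ 1575.3)
(y((-3)², 1)*(112 - 19) + J)/(8359 + 3501) = ((-3)²*(112 - 19) + 16236527/10307)/(8359 + 3501) = (9*93 + 16236527/10307)/11860 = (837 + 16236527/10307)*(1/11860) = (24863486/10307)*(1/11860) = 12431743/61120510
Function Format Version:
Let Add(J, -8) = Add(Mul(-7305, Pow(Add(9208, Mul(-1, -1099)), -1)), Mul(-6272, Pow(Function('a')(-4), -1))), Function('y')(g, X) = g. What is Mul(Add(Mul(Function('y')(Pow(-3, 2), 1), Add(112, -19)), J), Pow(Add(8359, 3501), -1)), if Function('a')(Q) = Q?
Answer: Rational(12431743, 61120510) ≈ 0.20340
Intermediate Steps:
J = Rational(16236527, 10307) (J = Add(8, Add(Mul(-7305, Pow(Add(9208, Mul(-1, -1099)), -1)), Mul(-6272, Pow(-4, -1)))) = Add(8, Add(Mul(-7305, Pow(Add(9208, 1099), -1)), Mul(-6272, Rational(-1, 4)))) = Add(8, Add(Mul(-7305, Pow(10307, -1)), 1568)) = Add(8, Add(Mul(-7305, Rational(1, 10307)), 1568)) = Add(8, Add(Rational(-7305, 10307), 1568)) = Add(8, Rational(16154071, 10307)) = Rational(16236527, 10307) ≈ 1575.3)
Mul(Add(Mul(Function('y')(Pow(-3, 2), 1), Add(112, -19)), J), Pow(Add(8359, 3501), -1)) = Mul(Add(Mul(Pow(-3, 2), Add(112, -19)), Rational(16236527, 10307)), Pow(Add(8359, 3501), -1)) = Mul(Add(Mul(9, 93), Rational(16236527, 10307)), Pow(11860, -1)) = Mul(Add(837, Rational(16236527, 10307)), Rational(1, 11860)) = Mul(Rational(24863486, 10307), Rational(1, 11860)) = Rational(12431743, 61120510)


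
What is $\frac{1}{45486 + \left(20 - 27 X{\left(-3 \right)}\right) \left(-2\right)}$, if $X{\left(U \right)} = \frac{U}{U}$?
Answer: $\frac{1}{45500} \approx 2.1978 \cdot 10^{-5}$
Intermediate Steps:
$X{\left(U \right)} = 1$
$\frac{1}{45486 + \left(20 - 27 X{\left(-3 \right)}\right) \left(-2\right)} = \frac{1}{45486 + \left(20 - 27\right) \left(-2\right)} = \frac{1}{45486 - -14} = \frac{1}{45486 + 14} = \frac{1}{45500}$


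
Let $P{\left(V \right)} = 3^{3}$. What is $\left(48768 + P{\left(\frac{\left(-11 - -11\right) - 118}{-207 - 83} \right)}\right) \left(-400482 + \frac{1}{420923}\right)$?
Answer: $- \frac{8225474881963575}{420923} \approx -1.9542 \cdot 10^{10}$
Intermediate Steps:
$P{\left(V \right)} = 27$
$\left(48768 + P{\left(\frac{\left(-11 - -11\right) - 118}{-207 - 83} \right)}\right) \left(-400482 + \frac{1}{420923}\right) = \left(48768 + 27\right) \left(-400482 + \frac{1}{420923}\right) = 48795 \left(-400482 + \frac{1}{420923}\right) = 48795 \left(- \frac{168572084885}{420923}\right) = - \frac{8225474881963575}{420923}$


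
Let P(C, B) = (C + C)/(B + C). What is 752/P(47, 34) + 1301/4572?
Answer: 2963957/4572 ≈ 648.28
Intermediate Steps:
P(C, B) = 2*C/(B + C) (P(C, B) = (2*C)/(B + C) = 2*C/(B + C))
752/P(47, 34) + 1301/4572 = 752/((2*47/(34 + 47))) + 1301/4572 = 752/((2*47/81)) + 1301*(1/4572) = 752/((2*47*(1/81))) + 1301/4572 = 752/(94/81) + 1301/4572 = 752*(81/94) + 1301/4572 = 648 + 1301/4572 = 2963957/4572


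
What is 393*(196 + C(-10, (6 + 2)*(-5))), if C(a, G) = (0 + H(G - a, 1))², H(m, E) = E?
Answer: 77421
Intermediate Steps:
C(a, G) = 1 (C(a, G) = (0 + 1)² = 1² = 1)
393*(196 + C(-10, (6 + 2)*(-5))) = 393*(196 + 1) = 393*197 = 77421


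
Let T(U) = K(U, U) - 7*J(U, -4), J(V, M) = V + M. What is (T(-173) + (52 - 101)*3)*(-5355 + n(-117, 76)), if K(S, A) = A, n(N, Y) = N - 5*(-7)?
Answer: -4996603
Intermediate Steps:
n(N, Y) = 35 + N (n(N, Y) = N + 35 = 35 + N)
J(V, M) = M + V
T(U) = 28 - 6*U (T(U) = U - 7*(-4 + U) = U + (28 - 7*U) = 28 - 6*U)
(T(-173) + (52 - 101)*3)*(-5355 + n(-117, 76)) = ((28 - 6*(-173)) + (52 - 101)*3)*(-5355 + (35 - 117)) = ((28 + 1038) - 49*3)*(-5355 - 82) = (1066 - 147)*(-5437) = 919*(-5437) = -4996603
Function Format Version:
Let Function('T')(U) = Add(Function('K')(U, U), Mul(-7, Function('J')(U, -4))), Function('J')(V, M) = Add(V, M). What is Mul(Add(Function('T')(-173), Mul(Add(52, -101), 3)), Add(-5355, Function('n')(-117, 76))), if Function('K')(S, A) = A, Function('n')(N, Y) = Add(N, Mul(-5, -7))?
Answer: -4996603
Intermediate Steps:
Function('n')(N, Y) = Add(35, N) (Function('n')(N, Y) = Add(N, 35) = Add(35, N))
Function('J')(V, M) = Add(M, V)
Function('T')(U) = Add(28, Mul(-6, U)) (Function('T')(U) = Add(U, Mul(-7, Add(-4, U))) = Add(U, Add(28, Mul(-7, U))) = Add(28, Mul(-6, U)))
Mul(Add(Function('T')(-173), Mul(Add(52, -101), 3)), Add(-5355, Function('n')(-117, 76))) = Mul(Add(Add(28, Mul(-6, -173)), Mul(Add(52, -101), 3)), Add(-5355, Add(35, -117))) = Mul(Add(Add(28, 1038), Mul(-49, 3)), Add(-5355, -82)) = Mul(Add(1066, -147), -5437) = Mul(919, -5437) = -4996603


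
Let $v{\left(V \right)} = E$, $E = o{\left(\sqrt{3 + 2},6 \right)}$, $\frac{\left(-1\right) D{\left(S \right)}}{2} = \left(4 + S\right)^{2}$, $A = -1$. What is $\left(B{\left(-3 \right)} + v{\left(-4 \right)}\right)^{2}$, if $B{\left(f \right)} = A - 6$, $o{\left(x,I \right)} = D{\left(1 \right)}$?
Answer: $3249$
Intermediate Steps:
$D{\left(S \right)} = - 2 \left(4 + S\right)^{2}$
$o{\left(x,I \right)} = -50$ ($o{\left(x,I \right)} = - 2 \left(4 + 1\right)^{2} = - 2 \cdot 5^{2} = \left(-2\right) 25 = -50$)
$B{\left(f \right)} = -7$ ($B{\left(f \right)} = -1 - 6 = -7$)
$E = -50$
$v{\left(V \right)} = -50$
$\left(B{\left(-3 \right)} + v{\left(-4 \right)}\right)^{2} = \left(-7 - 50\right)^{2} = \left(-57\right)^{2} = 3249$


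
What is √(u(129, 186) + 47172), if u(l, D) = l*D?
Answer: √71166 ≈ 266.77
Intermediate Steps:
u(l, D) = D*l
√(u(129, 186) + 47172) = √(186*129 + 47172) = √(23994 + 47172) = √71166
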